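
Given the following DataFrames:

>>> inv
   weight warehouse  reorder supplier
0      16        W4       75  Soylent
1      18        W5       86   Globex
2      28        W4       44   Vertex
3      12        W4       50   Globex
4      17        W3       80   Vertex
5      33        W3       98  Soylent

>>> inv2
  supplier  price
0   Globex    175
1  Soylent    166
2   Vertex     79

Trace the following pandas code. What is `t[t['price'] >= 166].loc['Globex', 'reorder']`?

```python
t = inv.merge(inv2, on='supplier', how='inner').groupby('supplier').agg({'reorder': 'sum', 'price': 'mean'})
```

merge on 'supplier' (how='inner') → 6 rows:
   weight warehouse  reorder supplier  price
0      16        W4       75  Soylent    166
1      18        W5       86   Globex    175
2      28        W4       44   Vertex     79
3      12        W4       50   Globex    175
4      17        W3       80   Vertex     79
5      33        W3       98  Soylent    166
group by supplier: sum(reorder), mean(price):
          reorder  price
supplier                
Globex        136  175.0
Soylent       173  166.0
Vertex        124   79.0
filter rows where price >= 166:
          reorder  price
supplier                
Globex        136  175.0
Soylent       173  166.0
Then the value at row 'Globex', column 'reorder': 136

136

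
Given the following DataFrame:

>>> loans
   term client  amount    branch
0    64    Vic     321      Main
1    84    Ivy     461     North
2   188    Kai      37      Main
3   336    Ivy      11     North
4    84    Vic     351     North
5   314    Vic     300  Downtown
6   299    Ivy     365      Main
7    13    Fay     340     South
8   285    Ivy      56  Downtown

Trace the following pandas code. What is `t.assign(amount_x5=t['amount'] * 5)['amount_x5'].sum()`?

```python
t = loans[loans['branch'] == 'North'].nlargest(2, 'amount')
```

filter rows where branch == 'North':
   term client  amount branch
1    84    Ivy     461  North
3   336    Ivy      11  North
4    84    Vic     351  North
take 2 rows with largest amount:
   term client  amount branch
1    84    Ivy     461  North
4    84    Vic     351  North
add column amount_x5 = t['amount'] * 5:
   term client  amount branch  amount_x5
1    84    Ivy     461  North       2305
4    84    Vic     351  North       1755
Hence 4060.

4060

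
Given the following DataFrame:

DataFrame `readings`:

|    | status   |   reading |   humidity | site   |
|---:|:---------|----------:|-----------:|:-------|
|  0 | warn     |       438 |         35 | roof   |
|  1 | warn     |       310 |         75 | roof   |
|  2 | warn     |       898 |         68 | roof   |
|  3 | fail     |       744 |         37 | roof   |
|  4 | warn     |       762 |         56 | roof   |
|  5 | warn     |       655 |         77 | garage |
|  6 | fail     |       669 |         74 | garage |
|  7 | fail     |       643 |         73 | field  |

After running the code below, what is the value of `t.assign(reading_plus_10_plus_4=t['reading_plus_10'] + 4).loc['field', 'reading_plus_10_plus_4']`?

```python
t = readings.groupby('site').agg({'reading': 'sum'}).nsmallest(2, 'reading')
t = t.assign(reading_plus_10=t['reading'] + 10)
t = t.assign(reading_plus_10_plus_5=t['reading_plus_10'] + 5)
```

657

group by site, sum of reading:
        reading
site           
field       643
garage     1324
roof       3152
take 2 rows with smallest reading:
        reading
site           
field       643
garage     1324
add column reading_plus_10 = t['reading'] + 10:
        reading  reading_plus_10
site                            
field       643              653
garage     1324             1334
add column reading_plus_10_plus_5 = t['reading_plus_10'] + 5:
        reading  reading_plus_10  reading_plus_10_plus_5
site                                                    
field       643              653                     658
garage     1324             1334                    1339
add column reading_plus_10_plus_4 = t['reading_plus_10'] + 4:
        reading  reading_plus_10  reading_plus_10_plus_5  reading_plus_10_plus_4
site                                                                            
field       643              653                     658                     657
garage     1324             1334                    1339                    1338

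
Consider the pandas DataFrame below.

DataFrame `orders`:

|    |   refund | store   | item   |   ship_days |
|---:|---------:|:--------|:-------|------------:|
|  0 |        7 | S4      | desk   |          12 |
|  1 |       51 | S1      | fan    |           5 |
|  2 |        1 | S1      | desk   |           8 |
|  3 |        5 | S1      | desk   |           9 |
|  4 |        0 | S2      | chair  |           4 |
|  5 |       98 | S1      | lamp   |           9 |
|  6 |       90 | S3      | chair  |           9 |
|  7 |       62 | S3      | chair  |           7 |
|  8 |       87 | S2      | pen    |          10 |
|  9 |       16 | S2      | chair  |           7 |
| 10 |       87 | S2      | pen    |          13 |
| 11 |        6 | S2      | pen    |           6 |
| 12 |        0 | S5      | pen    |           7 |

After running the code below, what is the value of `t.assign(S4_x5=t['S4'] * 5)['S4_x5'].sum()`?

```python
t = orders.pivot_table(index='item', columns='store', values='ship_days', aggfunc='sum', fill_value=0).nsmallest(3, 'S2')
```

pivot: rows=item, cols=store, sum(ship_days):
store  S1  S2  S3  S4  S5
item                     
chair   0  11  16   0   0
desk   17   0   0  12   0
fan     5   0   0   0   0
lamp    9   0   0   0   0
pen     0  29   0   0   7
take 3 rows with smallest S2:
store  S1  S2  S3  S4  S5
item                     
desk   17   0   0  12   0
fan     5   0   0   0   0
lamp    9   0   0   0   0
add column S4_x5 = t['S4'] * 5:
store  S1  S2  S3  S4  S5  S4_x5
item                            
desk   17   0   0  12   0     60
fan     5   0   0   0   0      0
lamp    9   0   0   0   0      0

60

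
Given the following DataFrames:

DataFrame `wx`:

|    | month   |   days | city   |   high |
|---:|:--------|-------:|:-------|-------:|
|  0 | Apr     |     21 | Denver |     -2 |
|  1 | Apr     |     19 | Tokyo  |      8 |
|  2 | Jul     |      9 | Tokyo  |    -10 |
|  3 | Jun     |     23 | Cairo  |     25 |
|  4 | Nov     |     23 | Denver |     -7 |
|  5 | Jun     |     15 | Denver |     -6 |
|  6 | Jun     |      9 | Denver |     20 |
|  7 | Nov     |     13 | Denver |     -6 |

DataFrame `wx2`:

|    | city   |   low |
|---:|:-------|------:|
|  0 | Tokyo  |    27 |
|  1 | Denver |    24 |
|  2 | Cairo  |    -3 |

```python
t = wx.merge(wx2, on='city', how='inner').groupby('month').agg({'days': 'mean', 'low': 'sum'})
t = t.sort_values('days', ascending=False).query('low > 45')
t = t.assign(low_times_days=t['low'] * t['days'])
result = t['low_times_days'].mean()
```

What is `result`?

merge on 'city' (how='inner') → 8 rows:
  month  days    city  high  low
0   Apr    21  Denver    -2   24
1   Apr    19   Tokyo     8   27
2   Jul     9   Tokyo   -10   27
3   Jun    23   Cairo    25   -3
4   Nov    23  Denver    -7   24
5   Jun    15  Denver    -6   24
6   Jun     9  Denver    20   24
7   Nov    13  Denver    -6   24
group by month: mean(days), sum(low):
            days  low
month                
Apr    20.000000   51
Jul     9.000000   27
Jun    15.666667   45
Nov    18.000000   48
sort by days descending:
            days  low
month                
Apr    20.000000   51
Nov    18.000000   48
Jun    15.666667   45
Jul     9.000000   27
filter rows where low > 45:
       days  low
month           
Apr    20.0   51
Nov    18.0   48
add column low_times_days = t['low'] * t['days']:
       days  low  low_times_days
month                           
Apr    20.0   51          1020.0
Nov    18.0   48           864.0

942.0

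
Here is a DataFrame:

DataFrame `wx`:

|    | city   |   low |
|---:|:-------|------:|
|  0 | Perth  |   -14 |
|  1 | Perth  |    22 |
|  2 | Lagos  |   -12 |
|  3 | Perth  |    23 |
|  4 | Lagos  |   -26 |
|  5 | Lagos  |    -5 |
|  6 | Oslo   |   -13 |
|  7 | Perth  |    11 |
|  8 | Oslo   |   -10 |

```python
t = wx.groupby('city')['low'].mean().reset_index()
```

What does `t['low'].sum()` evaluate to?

group by city, mean of low:
city
Lagos   -14.333333
Oslo    -11.500000
Perth    10.500000
Name: low, dtype: float64
reset_index():
    city        low
0  Lagos -14.333333
1   Oslo -11.500000
2  Perth  10.500000

-15.3333333333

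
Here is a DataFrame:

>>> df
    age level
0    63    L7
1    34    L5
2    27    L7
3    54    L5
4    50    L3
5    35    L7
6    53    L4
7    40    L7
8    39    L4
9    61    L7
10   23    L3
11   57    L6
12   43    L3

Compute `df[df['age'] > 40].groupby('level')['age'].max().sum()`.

filter rows where age > 40:
    age level
0    63    L7
3    54    L5
4    50    L3
6    53    L4
9    61    L7
11   57    L6
12   43    L3
group by level, max of age:
level
L3    50
L4    53
L5    54
L6    57
L7    63
Name: age, dtype: int64
So sum() = 277.

277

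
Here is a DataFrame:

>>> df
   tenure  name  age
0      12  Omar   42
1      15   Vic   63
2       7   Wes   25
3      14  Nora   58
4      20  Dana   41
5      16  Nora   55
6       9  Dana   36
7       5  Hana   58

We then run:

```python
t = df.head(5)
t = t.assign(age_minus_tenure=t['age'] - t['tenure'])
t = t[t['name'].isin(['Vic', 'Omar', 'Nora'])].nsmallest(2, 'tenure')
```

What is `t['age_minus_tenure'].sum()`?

take first 5 rows:
   tenure  name  age
0      12  Omar   42
1      15   Vic   63
2       7   Wes   25
3      14  Nora   58
4      20  Dana   41
add column age_minus_tenure = t['age'] - t['tenure']:
   tenure  name  age  age_minus_tenure
0      12  Omar   42                30
1      15   Vic   63                48
2       7   Wes   25                18
3      14  Nora   58                44
4      20  Dana   41                21
filter rows where name in ['Vic', 'Omar', 'Nora']:
   tenure  name  age  age_minus_tenure
0      12  Omar   42                30
1      15   Vic   63                48
3      14  Nora   58                44
take 2 rows with smallest tenure:
   tenure  name  age  age_minus_tenure
0      12  Omar   42                30
3      14  Nora   58                44

74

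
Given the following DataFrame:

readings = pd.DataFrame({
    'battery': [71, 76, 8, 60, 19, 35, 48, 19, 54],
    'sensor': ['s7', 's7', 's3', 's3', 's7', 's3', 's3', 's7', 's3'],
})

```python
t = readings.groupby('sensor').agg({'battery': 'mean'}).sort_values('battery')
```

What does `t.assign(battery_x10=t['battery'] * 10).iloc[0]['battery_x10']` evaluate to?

410.0

group by sensor, mean of battery:
        battery
sensor         
s3        41.00
s7        46.25
sort by battery:
        battery
sensor         
s3        41.00
s7        46.25
add column battery_x10 = t['battery'] * 10:
        battery  battery_x10
sensor                      
s3        41.00        410.0
s7        46.25        462.5
The value at position 0, column 'battery_x10' is 410.0.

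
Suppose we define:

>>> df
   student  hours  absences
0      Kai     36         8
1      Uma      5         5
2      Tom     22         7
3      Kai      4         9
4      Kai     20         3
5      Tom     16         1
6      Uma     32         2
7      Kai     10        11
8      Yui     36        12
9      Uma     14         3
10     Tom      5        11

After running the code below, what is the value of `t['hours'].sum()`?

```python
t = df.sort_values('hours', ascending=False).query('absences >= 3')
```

152

sort by hours descending:
   student  hours  absences
0      Kai     36         8
8      Yui     36        12
6      Uma     32         2
2      Tom     22         7
4      Kai     20         3
5      Tom     16         1
9      Uma     14         3
7      Kai     10        11
1      Uma      5         5
10     Tom      5        11
3      Kai      4         9
filter rows where absences >= 3:
   student  hours  absences
0      Kai     36         8
8      Yui     36        12
2      Tom     22         7
4      Kai     20         3
9      Uma     14         3
7      Kai     10        11
1      Uma      5         5
10     Tom      5        11
3      Kai      4         9
Then the sum of column 'hours': 152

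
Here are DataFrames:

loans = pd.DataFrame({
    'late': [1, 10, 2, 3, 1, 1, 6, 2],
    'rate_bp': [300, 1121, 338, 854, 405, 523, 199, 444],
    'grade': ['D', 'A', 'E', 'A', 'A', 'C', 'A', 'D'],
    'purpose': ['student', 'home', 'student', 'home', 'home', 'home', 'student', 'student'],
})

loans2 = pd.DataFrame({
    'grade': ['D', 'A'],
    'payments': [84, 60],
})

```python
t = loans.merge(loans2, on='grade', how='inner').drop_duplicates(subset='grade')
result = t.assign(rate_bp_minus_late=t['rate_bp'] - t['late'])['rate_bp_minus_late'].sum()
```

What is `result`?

merge on 'grade' (how='inner') → 6 rows:
   late  rate_bp grade  purpose  payments
0     1      300     D  student        84
1    10     1121     A     home        60
2     3      854     A     home        60
3     1      405     A     home        60
4     6      199     A  student        60
5     2      444     D  student        84
drop duplicate grade (keep=first):
   late  rate_bp grade  purpose  payments
0     1      300     D  student        84
1    10     1121     A     home        60
add column rate_bp_minus_late = t['rate_bp'] - t['late']:
   late  rate_bp grade  purpose  payments  rate_bp_minus_late
0     1      300     D  student        84                 299
1    10     1121     A     home        60                1111
Hence 1410.

1410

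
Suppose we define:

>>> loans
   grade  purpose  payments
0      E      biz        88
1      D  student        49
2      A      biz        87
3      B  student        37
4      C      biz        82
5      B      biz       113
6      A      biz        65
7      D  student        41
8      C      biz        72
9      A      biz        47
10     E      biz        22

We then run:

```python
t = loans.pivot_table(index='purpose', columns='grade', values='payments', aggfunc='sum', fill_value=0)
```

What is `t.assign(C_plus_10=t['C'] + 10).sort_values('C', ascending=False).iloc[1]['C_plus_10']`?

pivot: rows=purpose, cols=grade, sum(payments):
grade      A    B    C   D    E
purpose                        
biz      199  113  154   0  110
student    0   37    0  90    0
add column C_plus_10 = t['C'] + 10:
grade      A    B    C   D    E  C_plus_10
purpose                                   
biz      199  113  154   0  110        164
student    0   37    0  90    0         10
sort by C descending:
grade      A    B    C   D    E  C_plus_10
purpose                                   
biz      199  113  154   0  110        164
student    0   37    0  90    0         10

10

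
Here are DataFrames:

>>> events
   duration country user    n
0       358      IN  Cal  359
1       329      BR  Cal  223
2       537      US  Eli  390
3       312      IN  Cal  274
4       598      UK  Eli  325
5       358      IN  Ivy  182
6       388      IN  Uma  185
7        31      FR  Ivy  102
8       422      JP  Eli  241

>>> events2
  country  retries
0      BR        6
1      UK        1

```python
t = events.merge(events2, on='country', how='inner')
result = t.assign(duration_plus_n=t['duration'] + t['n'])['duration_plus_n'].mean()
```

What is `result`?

737.5

merge on 'country' (how='inner') → 2 rows:
   duration country user    n  retries
0       329      BR  Cal  223        6
1       598      UK  Eli  325        1
add column duration_plus_n = t['duration'] + t['n']:
   duration country user    n  retries  duration_plus_n
0       329      BR  Cal  223        6              552
1       598      UK  Eli  325        1              923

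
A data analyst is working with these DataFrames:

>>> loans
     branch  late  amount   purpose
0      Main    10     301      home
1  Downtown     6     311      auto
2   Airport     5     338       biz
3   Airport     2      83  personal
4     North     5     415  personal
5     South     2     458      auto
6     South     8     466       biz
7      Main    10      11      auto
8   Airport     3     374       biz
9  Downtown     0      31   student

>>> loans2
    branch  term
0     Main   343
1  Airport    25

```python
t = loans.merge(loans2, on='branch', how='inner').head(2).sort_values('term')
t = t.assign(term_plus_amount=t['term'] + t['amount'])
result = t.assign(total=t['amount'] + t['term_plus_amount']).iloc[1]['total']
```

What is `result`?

945

merge on 'branch' (how='inner') → 5 rows:
    branch  late  amount   purpose  term
0     Main    10     301      home   343
1  Airport     5     338       biz    25
2  Airport     2      83  personal    25
3     Main    10      11      auto   343
4  Airport     3     374       biz    25
take first 2 rows:
    branch  late  amount purpose  term
0     Main    10     301    home   343
1  Airport     5     338     biz    25
sort by term:
    branch  late  amount purpose  term
1  Airport     5     338     biz    25
0     Main    10     301    home   343
add column term_plus_amount = t['term'] + t['amount']:
    branch  late  amount purpose  term  term_plus_amount
1  Airport     5     338     biz    25               363
0     Main    10     301    home   343               644
add column total = t['amount'] + t['term_plus_amount']:
    branch  late  amount purpose  term  term_plus_amount  total
1  Airport     5     338     biz    25               363    701
0     Main    10     301    home   343               644    945
Then the value at position 1, column 'total': 945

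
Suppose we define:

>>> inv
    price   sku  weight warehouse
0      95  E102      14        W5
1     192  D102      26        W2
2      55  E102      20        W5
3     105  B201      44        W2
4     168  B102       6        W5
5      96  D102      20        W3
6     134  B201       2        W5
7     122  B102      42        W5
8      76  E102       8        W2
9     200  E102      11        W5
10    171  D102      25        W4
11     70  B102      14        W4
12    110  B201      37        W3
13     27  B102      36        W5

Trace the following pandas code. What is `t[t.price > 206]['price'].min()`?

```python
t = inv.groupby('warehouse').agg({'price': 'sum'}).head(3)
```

group by warehouse, sum of price:
           price
warehouse       
W2           373
W3           206
W4           241
W5           801
take first 3 rows:
           price
warehouse       
W2           373
W3           206
W4           241
filter rows where price > 206:
           price
warehouse       
W2           373
W4           241
The min of column 'price' is 241.

241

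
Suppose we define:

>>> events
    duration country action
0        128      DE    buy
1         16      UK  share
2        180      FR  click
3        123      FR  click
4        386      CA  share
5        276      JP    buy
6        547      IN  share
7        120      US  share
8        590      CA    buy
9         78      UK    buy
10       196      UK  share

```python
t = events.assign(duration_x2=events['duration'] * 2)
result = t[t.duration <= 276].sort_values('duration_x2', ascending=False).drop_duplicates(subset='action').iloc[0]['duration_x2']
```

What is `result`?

add column duration_x2 = events['duration'] * 2:
    duration country action  duration_x2
0        128      DE    buy          256
1         16      UK  share           32
2        180      FR  click          360
3        123      FR  click          246
4        386      CA  share          772
5        276      JP    buy          552
6        547      IN  share         1094
7        120      US  share          240
8        590      CA    buy         1180
9         78      UK    buy          156
10       196      UK  share          392
filter rows where duration <= 276:
    duration country action  duration_x2
0        128      DE    buy          256
1         16      UK  share           32
2        180      FR  click          360
3        123      FR  click          246
5        276      JP    buy          552
7        120      US  share          240
9         78      UK    buy          156
10       196      UK  share          392
sort by duration_x2 descending:
    duration country action  duration_x2
5        276      JP    buy          552
10       196      UK  share          392
2        180      FR  click          360
0        128      DE    buy          256
3        123      FR  click          246
7        120      US  share          240
9         78      UK    buy          156
1         16      UK  share           32
drop duplicate action (keep=first):
    duration country action  duration_x2
5        276      JP    buy          552
10       196      UK  share          392
2        180      FR  click          360

552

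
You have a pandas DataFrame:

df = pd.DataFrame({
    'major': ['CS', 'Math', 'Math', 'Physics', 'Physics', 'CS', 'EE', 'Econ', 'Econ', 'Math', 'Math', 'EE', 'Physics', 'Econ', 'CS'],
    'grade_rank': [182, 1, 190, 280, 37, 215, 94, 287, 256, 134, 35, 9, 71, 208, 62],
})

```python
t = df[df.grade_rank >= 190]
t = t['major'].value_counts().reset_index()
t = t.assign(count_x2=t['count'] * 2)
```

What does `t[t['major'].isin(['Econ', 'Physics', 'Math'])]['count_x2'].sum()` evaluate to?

10

filter rows where grade_rank >= 190:
      major  grade_rank
2      Math         190
3   Physics         280
5        CS         215
7      Econ         287
8      Econ         256
13     Econ         208
value_counts of major:
major
Econ       3
Math       1
Physics    1
CS         1
Name: count, dtype: int64
reset_index():
     major  count
0     Econ      3
1     Math      1
2  Physics      1
3       CS      1
add column count_x2 = t['count'] * 2:
     major  count  count_x2
0     Econ      3         6
1     Math      1         2
2  Physics      1         2
3       CS      1         2
filter rows where major in ['Econ', 'Physics', 'Math']:
     major  count  count_x2
0     Econ      3         6
1     Math      1         2
2  Physics      1         2
The sum of column 'count_x2' is 10.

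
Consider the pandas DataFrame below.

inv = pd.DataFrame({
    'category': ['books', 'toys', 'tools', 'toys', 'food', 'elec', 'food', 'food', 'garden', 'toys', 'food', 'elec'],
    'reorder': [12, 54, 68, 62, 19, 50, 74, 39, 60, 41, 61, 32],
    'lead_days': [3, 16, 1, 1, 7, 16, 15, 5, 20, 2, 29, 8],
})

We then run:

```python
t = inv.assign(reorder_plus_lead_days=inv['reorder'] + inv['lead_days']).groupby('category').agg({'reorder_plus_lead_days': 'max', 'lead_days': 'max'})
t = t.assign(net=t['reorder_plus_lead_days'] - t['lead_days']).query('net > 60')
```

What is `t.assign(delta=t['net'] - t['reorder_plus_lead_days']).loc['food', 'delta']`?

add column reorder_plus_lead_days = inv['reorder'] + inv['lead_days']:
   category  reorder  lead_days  reorder_plus_lead_days
0     books       12          3                      15
1      toys       54         16                      70
2     tools       68          1                      69
3      toys       62          1                      63
4      food       19          7                      26
5      elec       50         16                      66
6      food       74         15                      89
7      food       39          5                      44
8    garden       60         20                      80
9      toys       41          2                      43
10     food       61         29                      90
11     elec       32          8                      40
group by category: max(reorder_plus_lead_days), max(lead_days):
          reorder_plus_lead_days  lead_days
category                                   
books                         15          3
elec                          66         16
food                          90         29
garden                        80         20
tools                         69          1
toys                          70         16
add column net = t['reorder_plus_lead_days'] - t['lead_days']:
          reorder_plus_lead_days  lead_days  net
category                                        
books                         15          3   12
elec                          66         16   50
food                          90         29   61
garden                        80         20   60
tools                         69          1   68
toys                          70         16   54
filter rows where net > 60:
          reorder_plus_lead_days  lead_days  net
category                                        
food                          90         29   61
tools                         69          1   68
add column delta = t['net'] - t['reorder_plus_lead_days']:
          reorder_plus_lead_days  lead_days  net  delta
category                                               
food                          90         29   61    -29
tools                         69          1   68     -1

-29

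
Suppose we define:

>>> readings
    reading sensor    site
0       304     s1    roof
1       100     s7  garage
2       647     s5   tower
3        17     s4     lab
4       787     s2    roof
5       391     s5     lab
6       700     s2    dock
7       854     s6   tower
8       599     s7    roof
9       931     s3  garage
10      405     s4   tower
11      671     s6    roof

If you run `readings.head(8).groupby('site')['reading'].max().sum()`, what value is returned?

2832

take first 8 rows:
   reading sensor    site
0      304     s1    roof
1      100     s7  garage
2      647     s5   tower
3       17     s4     lab
4      787     s2    roof
5      391     s5     lab
6      700     s2    dock
7      854     s6   tower
group by site, max of reading:
site
dock      700
garage    100
lab       391
roof      787
tower     854
Name: reading, dtype: int64
Taking the sum of the resulting series gives 2832.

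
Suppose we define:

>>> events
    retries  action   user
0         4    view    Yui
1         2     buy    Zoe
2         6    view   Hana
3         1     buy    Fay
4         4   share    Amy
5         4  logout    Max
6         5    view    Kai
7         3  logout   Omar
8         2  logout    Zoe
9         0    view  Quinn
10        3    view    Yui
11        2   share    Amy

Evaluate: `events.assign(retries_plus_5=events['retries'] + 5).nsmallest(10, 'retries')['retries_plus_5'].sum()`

add column retries_plus_5 = events['retries'] + 5:
    retries  action   user  retries_plus_5
0         4    view    Yui               9
1         2     buy    Zoe               7
2         6    view   Hana              11
3         1     buy    Fay               6
4         4   share    Amy               9
5         4  logout    Max               9
6         5    view    Kai              10
7         3  logout   Omar               8
8         2  logout    Zoe               7
9         0    view  Quinn               5
10        3    view    Yui               8
11        2   share    Amy               7
take 10 rows with smallest retries:
    retries  action   user  retries_plus_5
9         0    view  Quinn               5
3         1     buy    Fay               6
1         2     buy    Zoe               7
8         2  logout    Zoe               7
11        2   share    Amy               7
7         3  logout   Omar               8
10        3    view    Yui               8
0         4    view    Yui               9
4         4   share    Amy               9
5         4  logout    Max               9

75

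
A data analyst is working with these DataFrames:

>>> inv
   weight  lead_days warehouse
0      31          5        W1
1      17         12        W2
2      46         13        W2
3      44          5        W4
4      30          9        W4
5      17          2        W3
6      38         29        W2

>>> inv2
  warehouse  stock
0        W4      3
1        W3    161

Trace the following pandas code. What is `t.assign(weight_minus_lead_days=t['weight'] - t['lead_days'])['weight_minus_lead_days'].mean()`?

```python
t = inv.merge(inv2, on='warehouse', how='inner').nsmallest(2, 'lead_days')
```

27.0

merge on 'warehouse' (how='inner') → 3 rows:
   weight  lead_days warehouse  stock
0      44          5        W4      3
1      30          9        W4      3
2      17          2        W3    161
take 2 rows with smallest lead_days:
   weight  lead_days warehouse  stock
2      17          2        W3    161
0      44          5        W4      3
add column weight_minus_lead_days = t['weight'] - t['lead_days']:
   weight  lead_days warehouse  stock  weight_minus_lead_days
2      17          2        W3    161                      15
0      44          5        W4      3                      39
Taking the mean of column 'weight_minus_lead_days' gives 27.0.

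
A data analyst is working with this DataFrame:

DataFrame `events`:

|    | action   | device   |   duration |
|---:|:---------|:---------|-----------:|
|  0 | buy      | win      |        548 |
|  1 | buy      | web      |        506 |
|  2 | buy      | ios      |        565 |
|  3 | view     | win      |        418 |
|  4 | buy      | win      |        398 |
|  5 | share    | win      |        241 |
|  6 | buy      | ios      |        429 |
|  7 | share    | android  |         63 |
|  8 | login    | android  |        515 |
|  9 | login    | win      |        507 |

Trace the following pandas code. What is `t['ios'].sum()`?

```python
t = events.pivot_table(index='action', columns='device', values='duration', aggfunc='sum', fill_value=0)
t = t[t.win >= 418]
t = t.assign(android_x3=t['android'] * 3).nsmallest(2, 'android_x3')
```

pivot: rows=action, cols=device, sum(duration):
device  android  ios  web  win
action                        
buy           0  994  506  946
login       515    0    0  507
share        63    0    0  241
view          0    0    0  418
filter rows where win >= 418:
device  android  ios  web  win
action                        
buy           0  994  506  946
login       515    0    0  507
view          0    0    0  418
add column android_x3 = t['android'] * 3:
device  android  ios  web  win  android_x3
action                                    
buy           0  994  506  946           0
login       515    0    0  507        1545
view          0    0    0  418           0
take 2 rows with smallest android_x3:
device  android  ios  web  win  android_x3
action                                    
buy           0  994  506  946           0
view          0    0    0  418           0
Reading off the sum of column 'ios', we get 994.

994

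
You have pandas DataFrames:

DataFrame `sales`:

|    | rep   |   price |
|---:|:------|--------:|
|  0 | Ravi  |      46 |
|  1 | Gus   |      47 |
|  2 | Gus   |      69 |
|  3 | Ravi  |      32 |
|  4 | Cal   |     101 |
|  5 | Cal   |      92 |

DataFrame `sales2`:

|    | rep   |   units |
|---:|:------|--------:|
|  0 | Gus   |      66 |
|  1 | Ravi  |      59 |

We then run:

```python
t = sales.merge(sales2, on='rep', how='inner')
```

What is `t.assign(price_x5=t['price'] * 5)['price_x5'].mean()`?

242.5

merge on 'rep' (how='inner') → 4 rows:
    rep  price  units
0  Ravi     46     59
1   Gus     47     66
2   Gus     69     66
3  Ravi     32     59
add column price_x5 = t['price'] * 5:
    rep  price  units  price_x5
0  Ravi     46     59       230
1   Gus     47     66       235
2   Gus     69     66       345
3  Ravi     32     59       160
So mean() = 242.5.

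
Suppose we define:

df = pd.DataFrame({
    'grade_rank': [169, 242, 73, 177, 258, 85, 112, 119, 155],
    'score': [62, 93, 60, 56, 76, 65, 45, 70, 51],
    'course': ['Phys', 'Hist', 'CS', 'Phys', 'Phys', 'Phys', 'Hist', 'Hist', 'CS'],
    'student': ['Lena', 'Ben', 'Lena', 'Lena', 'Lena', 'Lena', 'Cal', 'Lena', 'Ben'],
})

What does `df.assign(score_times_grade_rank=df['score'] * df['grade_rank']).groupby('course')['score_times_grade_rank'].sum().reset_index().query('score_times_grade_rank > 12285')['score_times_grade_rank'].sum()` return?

add column score_times_grade_rank = df['score'] * df['grade_rank']:
   grade_rank  score course student  score_times_grade_rank
0         169     62   Phys    Lena                   10478
1         242     93   Hist     Ben                   22506
2          73     60     CS    Lena                    4380
3         177     56   Phys    Lena                    9912
4         258     76   Phys    Lena                   19608
5          85     65   Phys    Lena                    5525
6         112     45   Hist     Cal                    5040
7         119     70   Hist    Lena                    8330
8         155     51     CS     Ben                    7905
group by course, sum of score_times_grade_rank:
course
CS      12285
Hist    35876
Phys    45523
Name: score_times_grade_rank, dtype: int64
reset_index():
  course  score_times_grade_rank
0     CS                   12285
1   Hist                   35876
2   Phys                   45523
filter rows where score_times_grade_rank > 12285:
  course  score_times_grade_rank
1   Hist                   35876
2   Phys                   45523
Taking the sum of column 'score_times_grade_rank' gives 81399.

81399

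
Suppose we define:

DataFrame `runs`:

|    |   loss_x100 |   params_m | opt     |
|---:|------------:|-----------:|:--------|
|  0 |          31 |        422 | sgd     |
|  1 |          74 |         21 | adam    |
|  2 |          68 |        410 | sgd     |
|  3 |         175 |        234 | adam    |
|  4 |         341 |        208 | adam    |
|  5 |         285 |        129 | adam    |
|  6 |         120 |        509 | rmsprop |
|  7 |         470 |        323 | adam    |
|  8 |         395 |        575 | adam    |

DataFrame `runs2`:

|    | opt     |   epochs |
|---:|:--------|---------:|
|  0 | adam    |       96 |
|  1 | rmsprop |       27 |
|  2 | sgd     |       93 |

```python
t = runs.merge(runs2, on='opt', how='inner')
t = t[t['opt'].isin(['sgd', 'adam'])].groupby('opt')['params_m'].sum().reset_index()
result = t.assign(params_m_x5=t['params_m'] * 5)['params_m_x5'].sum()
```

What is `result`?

merge on 'opt' (how='inner') → 9 rows:
   loss_x100  params_m      opt  epochs
0         31       422      sgd      93
1         74        21     adam      96
2         68       410      sgd      93
3        175       234     adam      96
4        341       208     adam      96
5        285       129     adam      96
6        120       509  rmsprop      27
7        470       323     adam      96
8        395       575     adam      96
filter rows where opt in ['sgd', 'adam']:
   loss_x100  params_m   opt  epochs
0         31       422   sgd      93
1         74        21  adam      96
2         68       410   sgd      93
3        175       234  adam      96
4        341       208  adam      96
5        285       129  adam      96
7        470       323  adam      96
8        395       575  adam      96
group by opt, sum of params_m:
opt
adam    1490
sgd      832
Name: params_m, dtype: int64
reset_index():
    opt  params_m
0  adam      1490
1   sgd       832
add column params_m_x5 = t['params_m'] * 5:
    opt  params_m  params_m_x5
0  adam      1490         7450
1   sgd       832         4160
Taking the sum of column 'params_m_x5' gives 11610.

11610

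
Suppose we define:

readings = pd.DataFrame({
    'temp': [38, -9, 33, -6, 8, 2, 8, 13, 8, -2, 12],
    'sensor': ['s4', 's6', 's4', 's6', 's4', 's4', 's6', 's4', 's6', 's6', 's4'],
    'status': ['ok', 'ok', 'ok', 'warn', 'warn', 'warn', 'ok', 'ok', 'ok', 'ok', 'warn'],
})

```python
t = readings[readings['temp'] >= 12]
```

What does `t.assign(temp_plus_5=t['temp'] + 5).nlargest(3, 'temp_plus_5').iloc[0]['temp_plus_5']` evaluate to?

filter rows where temp >= 12:
    temp sensor status
0     38     s4     ok
2     33     s4     ok
7     13     s4     ok
10    12     s4   warn
add column temp_plus_5 = t['temp'] + 5:
    temp sensor status  temp_plus_5
0     38     s4     ok           43
2     33     s4     ok           38
7     13     s4     ok           18
10    12     s4   warn           17
take 3 rows with largest temp_plus_5:
   temp sensor status  temp_plus_5
0    38     s4     ok           43
2    33     s4     ok           38
7    13     s4     ok           18
Taking the value at position 0, column 'temp_plus_5' gives 43.

43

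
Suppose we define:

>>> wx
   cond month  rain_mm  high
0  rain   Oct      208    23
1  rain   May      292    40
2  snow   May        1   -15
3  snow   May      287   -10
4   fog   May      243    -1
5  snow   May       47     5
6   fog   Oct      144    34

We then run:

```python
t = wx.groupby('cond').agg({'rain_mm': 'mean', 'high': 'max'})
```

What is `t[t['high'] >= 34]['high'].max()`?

group by cond: mean(rain_mm), max(high):
         rain_mm  high
cond                  
fog   193.500000    34
rain  250.000000    40
snow  111.666667     5
filter rows where high >= 34:
      rain_mm  high
cond               
fog     193.5    34
rain    250.0    40
The max of column 'high' is 40.

40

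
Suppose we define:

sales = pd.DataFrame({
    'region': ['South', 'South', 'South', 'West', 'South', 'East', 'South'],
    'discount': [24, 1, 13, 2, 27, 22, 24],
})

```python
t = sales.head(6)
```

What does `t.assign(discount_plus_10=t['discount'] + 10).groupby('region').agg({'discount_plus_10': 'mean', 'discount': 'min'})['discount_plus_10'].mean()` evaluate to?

take first 6 rows:
  region  discount
0  South        24
1  South         1
2  South        13
3   West         2
4  South        27
5   East        22
add column discount_plus_10 = t['discount'] + 10:
  region  discount  discount_plus_10
0  South        24                34
1  South         1                11
2  South        13                23
3   West         2                12
4  South        27                37
5   East        22                32
group by region: mean(discount_plus_10), min(discount):
        discount_plus_10  discount
region                            
East               32.00        22
South              26.25         1
West               12.00         2
Reading off the mean of column 'discount_plus_10', we get 23.4166666667.

23.4166666667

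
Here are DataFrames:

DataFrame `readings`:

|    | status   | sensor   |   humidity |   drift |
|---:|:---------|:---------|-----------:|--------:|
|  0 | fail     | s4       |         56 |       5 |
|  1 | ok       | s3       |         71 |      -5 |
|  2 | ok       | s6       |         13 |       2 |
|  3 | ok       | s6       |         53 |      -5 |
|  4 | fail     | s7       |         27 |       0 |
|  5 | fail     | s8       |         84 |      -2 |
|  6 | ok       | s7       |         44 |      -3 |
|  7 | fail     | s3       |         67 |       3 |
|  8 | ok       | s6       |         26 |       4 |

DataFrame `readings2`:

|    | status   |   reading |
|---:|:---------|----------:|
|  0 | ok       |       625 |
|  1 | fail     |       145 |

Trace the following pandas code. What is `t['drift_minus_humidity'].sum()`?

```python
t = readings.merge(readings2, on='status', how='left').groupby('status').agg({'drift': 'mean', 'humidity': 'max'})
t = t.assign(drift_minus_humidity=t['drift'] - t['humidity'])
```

merge on 'status' (how='left') → 9 rows:
  status sensor  humidity  drift  reading
0   fail     s4        56      5      145
1     ok     s3        71     -5      625
2     ok     s6        13      2      625
3     ok     s6        53     -5      625
4   fail     s7        27      0      145
5   fail     s8        84     -2      145
6     ok     s7        44     -3      625
7   fail     s3        67      3      145
8     ok     s6        26      4      625
group by status: mean(drift), max(humidity):
        drift  humidity
status                 
fail      1.5        84
ok       -1.4        71
add column drift_minus_humidity = t['drift'] - t['humidity']:
        drift  humidity  drift_minus_humidity
status                                       
fail      1.5        84                 -82.5
ok       -1.4        71                 -72.4
Reading off the sum of column 'drift_minus_humidity', we get -154.9.

-154.9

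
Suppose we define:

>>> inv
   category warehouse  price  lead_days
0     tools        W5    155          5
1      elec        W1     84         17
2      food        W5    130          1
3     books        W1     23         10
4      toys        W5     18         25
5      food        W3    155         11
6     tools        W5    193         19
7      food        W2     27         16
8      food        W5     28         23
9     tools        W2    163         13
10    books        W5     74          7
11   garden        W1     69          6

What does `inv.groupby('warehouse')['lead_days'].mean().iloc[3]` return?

13.3333333333

group by warehouse, mean of lead_days:
warehouse
W1    11.000000
W2    14.500000
W3    11.000000
W5    13.333333
Name: lead_days, dtype: float64
Hence 13.3333333333.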